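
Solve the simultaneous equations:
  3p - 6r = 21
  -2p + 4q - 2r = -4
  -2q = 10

p = -3, q = -5, r = -5

Row-reduce the augmented matrix:
R1 ← R1 / (3).
R2 ← R2 + 2·R1.
R2 ← R2 / (4).
R3 ← R3 + 2·R2.
R3 ← R3 / (-3).
R1 ← R1 + 2·R3.
R2 ← R2 + 3/2·R3.
Reading off the reduced rows gives p = -3, q = -5, r = -5.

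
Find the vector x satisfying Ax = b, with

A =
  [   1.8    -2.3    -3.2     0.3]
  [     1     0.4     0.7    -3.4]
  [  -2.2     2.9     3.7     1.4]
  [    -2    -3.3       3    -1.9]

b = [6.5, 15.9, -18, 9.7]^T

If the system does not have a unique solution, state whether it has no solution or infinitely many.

x_1 = -2, x_2 = -1, x_3 = -3, x_4 = -6

Row-reduce the augmented matrix:
R1 ← R1 / (9/5).
R2 ← R2 − 1·R1.
R3 ← R3 + 11/5·R1.
R4 ← R4 + 2·R1.
R2 ← R2 / (151/90).
R1 ← R1 + 23/18·R2.
R3 ← R3 − 4/45·R2.
R4 ← R4 + 527/90·R2.
R3 ← R3 / (-517/1510).
R1 ← R1 − 33/302·R3.
R2 ← R2 − 223/151·R3.
R4 ← R4 − 12219/1510·R3.
R4 ← R4 / (166503/5170).
R1 ← R1 + 181/94·R4.
R2 ← R2 − 3262/517·R4.
R3 ← R3 + 2953/517·R4.
Reading off the reduced rows gives x_1 = -2, x_2 = -1, x_3 = -3, x_4 = -6.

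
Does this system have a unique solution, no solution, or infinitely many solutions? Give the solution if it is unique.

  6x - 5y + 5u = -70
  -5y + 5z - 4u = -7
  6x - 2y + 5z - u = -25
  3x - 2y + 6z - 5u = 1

x = -5, y = 6, z = 3, u = -2

Row-reduce the augmented matrix:
R1 ← R1 / (6).
R3 ← R3 − 6·R1.
R4 ← R4 − 3·R1.
R2 ← R2 / (-5).
R1 ← R1 + 5/6·R2.
R3 ← R3 − 3·R2.
R4 ← R4 − 1/2·R2.
R3 ← R3 / (8).
R1 ← R1 + 5/6·R3.
R2 ← R2 + 1·R3.
R4 ← R4 − 13/2·R3.
R4 ← R4 / (-43/40).
R1 ← R1 − 5/8·R4.
R2 ← R2 + 1/4·R4.
R3 ← R3 + 21/20·R4.
Reading off the reduced rows gives x = -5, y = 6, z = 3, u = -2.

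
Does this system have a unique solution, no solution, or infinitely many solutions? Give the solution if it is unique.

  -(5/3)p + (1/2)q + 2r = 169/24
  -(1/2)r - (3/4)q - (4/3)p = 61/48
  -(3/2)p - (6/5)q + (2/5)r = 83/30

p = -2, q = 3/4, r = 5/3

Row-reduce the augmented matrix:
R1 ← R1 / (-5/3).
R2 ← R2 + 4/3·R1.
R3 ← R3 + 3/2·R1.
R2 ← R2 / (-23/20).
R1 ← R1 + 3/10·R2.
R3 ← R3 + 33/20·R2.
R3 ← R3 / (371/230).
R1 ← R1 + 15/23·R3.
R2 ← R2 − 42/23·R3.
Reading off the reduced rows gives p = -2, q = 3/4, r = 5/3.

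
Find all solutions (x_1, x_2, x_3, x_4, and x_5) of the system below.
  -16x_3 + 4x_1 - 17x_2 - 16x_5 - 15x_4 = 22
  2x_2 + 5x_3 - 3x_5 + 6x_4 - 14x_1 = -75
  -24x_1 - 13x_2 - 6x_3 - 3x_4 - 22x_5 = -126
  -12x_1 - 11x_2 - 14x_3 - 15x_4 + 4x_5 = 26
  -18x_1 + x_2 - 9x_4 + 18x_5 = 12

Row-reduce:
R1 ← R1 / (4).
R2 ← R2 + 14·R1.
R3 ← R3 + 24·R1.
R4 ← R4 + 12·R1.
R5 ← R5 + 18·R1.
R2 ← R2 / (-115/2).
R1 ← R1 + 17/4·R2.
R3 ← R3 + 115·R2.
R4 ← R4 + 62·R2.
R5 ← R5 + 151/2·R2.
Swap R3 and R4.
R3 ← R3 / (-806/115).
R1 ← R1 + 53/230·R3.
R2 ← R2 − 102/115·R3.
R5 ← R5 + 579/115·R3.
Swap R4 and R5.
R4 ← R4 / (-3369/403).
R1 ← R1 − 9/806·R4.
R2 ← R2 + 177/403·R4.
R3 ← R3 − 567/403·R4.
Row 5 reduces to 0 = 2, a contradiction. The system is inconsistent.

no solution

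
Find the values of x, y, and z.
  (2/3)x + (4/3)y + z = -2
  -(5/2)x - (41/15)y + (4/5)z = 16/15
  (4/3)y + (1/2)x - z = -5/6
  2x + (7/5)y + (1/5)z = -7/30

Row-reduce the augmented matrix:
R1 ← R1 / (2/3).
R2 ← R2 + 5/2·R1.
R3 ← R3 − 1/2·R1.
R4 ← R4 − 2·R1.
R2 ← R2 / (34/15).
R1 ← R1 − 2·R2.
R3 ← R3 − 1/3·R2.
R4 ← R4 + 13/5·R2.
R3 ← R3 / (-329/136).
R1 ← R1 + 171/68·R3.
R2 ← R2 − 273/136·R3.
R4 ← R4 − 329/136·R3.
R4 reduces to 0 = 0, so the extra equation is consistent.
Reading off the reduced rows gives x = 1, y = -3/2, z = -2/3.

x = 1, y = -3/2, z = -2/3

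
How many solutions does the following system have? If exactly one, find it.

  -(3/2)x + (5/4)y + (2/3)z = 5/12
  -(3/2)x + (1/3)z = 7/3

infinitely many solutions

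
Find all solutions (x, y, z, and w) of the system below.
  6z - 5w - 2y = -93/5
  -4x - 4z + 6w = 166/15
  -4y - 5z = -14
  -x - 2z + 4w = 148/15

x = 4/3, y = 3, z = 2/5, w = 3

Row-reduce the augmented matrix:
Swap R1 and R2.
R1 ← R1 / (-4).
R4 ← R4 + 1·R1.
R2 ← R2 / (-2).
R3 ← R3 + 4·R2.
R3 ← R3 / (-17).
R1 ← R1 − 1·R3.
R2 ← R2 + 3·R3.
R4 ← R4 + 1·R3.
R4 ← R4 / (65/34).
R1 ← R1 + 31/34·R4.
R2 ← R2 − 25/34·R4.
R3 ← R3 + 10/17·R4.
Reading off the reduced rows gives x = 4/3, y = 3, z = 2/5, w = 3.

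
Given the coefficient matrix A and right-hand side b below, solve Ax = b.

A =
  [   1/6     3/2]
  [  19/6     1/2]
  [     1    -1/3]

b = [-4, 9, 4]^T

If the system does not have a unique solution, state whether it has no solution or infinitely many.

no solution

Row-reduce:
R1 ← R1 / (1/6).
R2 ← R2 − 19/6·R1.
R3 ← R3 − 1·R1.
R2 ← R2 / (-28).
R1 ← R1 − 9·R2.
R3 ← R3 + 28/3·R2.
Row 3 reduces to 0 = -1/3, a contradiction. The system is inconsistent.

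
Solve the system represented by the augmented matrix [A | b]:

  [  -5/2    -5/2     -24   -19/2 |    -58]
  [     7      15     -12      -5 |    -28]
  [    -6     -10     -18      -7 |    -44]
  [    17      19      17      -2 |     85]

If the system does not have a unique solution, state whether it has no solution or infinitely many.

infinitely many solutions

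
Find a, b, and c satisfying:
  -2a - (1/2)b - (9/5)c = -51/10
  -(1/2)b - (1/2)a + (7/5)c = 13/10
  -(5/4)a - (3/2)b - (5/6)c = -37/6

a = 0, b = 3, c = 2

Row-reduce the augmented matrix:
R1 ← R1 / (-2).
R2 ← R2 + 1/2·R1.
R3 ← R3 + 5/4·R1.
R2 ← R2 / (-3/8).
R1 ← R1 − 1/4·R2.
R3 ← R3 + 19/16·R2.
R3 ← R3 / (-167/30).
R1 ← R1 − 32/15·R3.
R2 ← R2 + 74/15·R3.
Reading off the reduced rows gives a = 0, b = 3, c = 2.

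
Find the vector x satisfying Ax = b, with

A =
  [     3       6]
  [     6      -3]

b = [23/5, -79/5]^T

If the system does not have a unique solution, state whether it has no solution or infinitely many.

Row-reduce the augmented matrix:
R1 ← R1 / (3).
R2 ← R2 − 6·R1.
R2 ← R2 / (-15).
R1 ← R1 − 2·R2.
Reading off the reduced rows gives x_1 = -9/5, x_2 = 5/3.

x_1 = -9/5, x_2 = 5/3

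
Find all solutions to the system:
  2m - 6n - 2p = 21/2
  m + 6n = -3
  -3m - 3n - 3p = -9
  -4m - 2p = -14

no solution

Row-reduce:
R1 ← R1 / (2).
R2 ← R2 − 1·R1.
R3 ← R3 + 3·R1.
R4 ← R4 + 4·R1.
R2 ← R2 / (9).
R1 ← R1 + 3·R2.
R3 ← R3 + 12·R2.
R4 ← R4 + 12·R2.
R3 ← R3 / (-14/3).
R1 ← R1 + 2/3·R3.
R2 ← R2 − 1/9·R3.
R4 ← R4 + 14/3·R3.
Row 4 reduces to 0 = 1/4, a contradiction. The system is inconsistent.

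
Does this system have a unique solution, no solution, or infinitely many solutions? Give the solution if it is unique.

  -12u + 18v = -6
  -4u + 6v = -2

infinitely many solutions

Row-reduce:
R1 ← R1 / (-12).
R2 ← R2 + 4·R1.
Rank is 1 with 2 unknowns, leaving v free.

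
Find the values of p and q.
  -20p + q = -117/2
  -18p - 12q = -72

p = 3, q = 3/2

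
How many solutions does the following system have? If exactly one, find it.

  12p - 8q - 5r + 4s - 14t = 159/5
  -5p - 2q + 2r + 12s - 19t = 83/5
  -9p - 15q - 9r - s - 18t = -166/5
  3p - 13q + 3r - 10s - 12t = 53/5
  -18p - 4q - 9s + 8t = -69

Row-reduce the augmented matrix:
R1 ← R1 / (12).
R2 ← R2 + 5·R1.
R3 ← R3 + 9·R1.
R4 ← R4 − 3·R1.
R5 ← R5 + 18·R1.
R2 ← R2 / (-16/3).
R1 ← R1 + 2/3·R2.
R3 ← R3 + 21·R2.
R4 ← R4 + 11·R2.
R5 ← R5 + 16·R2.
R3 ← R3 / (-795/64).
R1 ← R1 + 13/32·R3.
R2 ← R2 − 1/64·R3.
R4 ← R4 − 283/64·R3.
R5 ← R5 + 29/4·R3.
R4 ← R4 / (-45817/795).
R1 ← R1 − 254/795·R4.
R2 ← R2 + 2089/795·R4.
R3 ← R3 − 3316/795·R4.
R5 ← R5 + 10939/795·R4.
R5 ← R5 / (228014/45817).
R1 ← R1 − 2073/45817·R5.
R2 ← R2 − 76569/45817·R5.
R3 ← R3 + 32102/45817·R5.
R4 ← R4 + 53568/45817·R5.
Reading off the reduced rows gives p = 13/5, q = 3, r = 1, s = -1, t = -12/5.

p = 13/5, q = 3, r = 1, s = -1, t = -12/5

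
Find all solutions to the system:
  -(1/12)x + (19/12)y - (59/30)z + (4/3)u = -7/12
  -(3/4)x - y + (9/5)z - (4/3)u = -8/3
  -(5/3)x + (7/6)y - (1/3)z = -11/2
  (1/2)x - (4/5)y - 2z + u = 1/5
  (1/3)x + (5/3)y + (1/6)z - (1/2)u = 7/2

Row-reduce:
R1 ← R1 / (-1/12).
R2 ← R2 + 3/4·R1.
R3 ← R3 + 5/3·R1.
R4 ← R4 − 1/2·R1.
R5 ← R5 − 1/3·R1.
R2 ← R2 / (-61/4).
R1 ← R1 + 19·R2.
R3 ← R3 + 61/2·R2.
R4 ← R4 − 87/10·R2.
R5 ← R5 − 8·R2.
Swap R3 and R4.
R3 ← R3 / (-816/305).
R1 ← R1 + 212/305·R3.
R2 ← R2 + 78/61·R3.
R5 ← R5 − 1543/610·R3.
Swap R4 and R5.
R4 ← R4 / (-27/32).
R1 ← R1 − 1/4·R4.
R2 ← R2 − 5/24·R4.
R3 ← R3 + 25/48·R4.
Row 5 reduces to 0 = 1, a contradiction. The system is inconsistent.

no solution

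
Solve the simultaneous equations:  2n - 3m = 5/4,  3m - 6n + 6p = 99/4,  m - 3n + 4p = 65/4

Row-reduce the augmented matrix:
R1 ← R1 / (-3).
R2 ← R2 − 3·R1.
R3 ← R3 − 1·R1.
R2 ← R2 / (-4).
R1 ← R1 + 2/3·R2.
R3 ← R3 + 7/3·R2.
R3 ← R3 / (1/2).
R1 ← R1 + 1·R3.
R2 ← R2 + 3/2·R3.
Reading off the reduced rows gives m = -7/4, n = -2, p = 3.

m = -7/4, n = -2, p = 3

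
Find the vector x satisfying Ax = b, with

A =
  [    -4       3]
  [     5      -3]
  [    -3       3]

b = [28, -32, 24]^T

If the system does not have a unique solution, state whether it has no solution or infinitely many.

x_1 = -4, x_2 = 4

Row-reduce the augmented matrix:
R1 ← R1 / (-4).
R2 ← R2 − 5·R1.
R3 ← R3 + 3·R1.
R2 ← R2 / (3/4).
R1 ← R1 + 3/4·R2.
R3 ← R3 − 3/4·R2.
R3 reduces to 0 = 0, so the extra equation is consistent.
Reading off the reduced rows gives x_1 = -4, x_2 = 4.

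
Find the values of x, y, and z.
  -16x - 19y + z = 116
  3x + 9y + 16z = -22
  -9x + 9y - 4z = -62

x = 0, y = -6, z = 2

Row-reduce the augmented matrix:
R1 ← R1 / (-16).
R2 ← R2 − 3·R1.
R3 ← R3 + 9·R1.
R2 ← R2 / (87/16).
R1 ← R1 − 19/16·R2.
R3 ← R3 − 315/16·R2.
R3 ← R3 / (-1832/29).
R1 ← R1 + 313/87·R3.
R2 ← R2 − 259/87·R3.
Reading off the reduced rows gives x = 0, y = -6, z = 2.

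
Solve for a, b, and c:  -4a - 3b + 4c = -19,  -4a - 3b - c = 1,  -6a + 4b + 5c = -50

a = 3, b = -3, c = -4

Row-reduce the augmented matrix:
R1 ← R1 / (-4).
R2 ← R2 + 4·R1.
R3 ← R3 + 6·R1.
Swap R2 and R3.
R2 ← R2 / (17/2).
R1 ← R1 − 3/4·R2.
R3 ← R3 / (-5).
R1 ← R1 + 31/34·R3.
R2 ← R2 + 2/17·R3.
Reading off the reduced rows gives a = 3, b = -3, c = -4.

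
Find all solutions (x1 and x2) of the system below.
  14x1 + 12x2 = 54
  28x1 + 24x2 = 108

infinitely many solutions

Row-reduce:
R1 ← R1 / (14).
R2 ← R2 − 28·R1.
Rank is 1 with 2 unknowns, leaving x2 free.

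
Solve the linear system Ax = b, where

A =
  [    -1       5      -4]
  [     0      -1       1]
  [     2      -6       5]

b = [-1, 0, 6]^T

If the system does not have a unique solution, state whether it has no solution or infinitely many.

x_1 = 5, x_2 = 4, x_3 = 4

Row-reduce the augmented matrix:
R1 ← R1 / (-1).
R3 ← R3 − 2·R1.
R2 ← R2 / (-1).
R1 ← R1 + 5·R2.
R3 ← R3 − 4·R2.
R1 ← R1 + 1·R3.
R2 ← R2 + 1·R3.
Reading off the reduced rows gives x_1 = 5, x_2 = 4, x_3 = 4.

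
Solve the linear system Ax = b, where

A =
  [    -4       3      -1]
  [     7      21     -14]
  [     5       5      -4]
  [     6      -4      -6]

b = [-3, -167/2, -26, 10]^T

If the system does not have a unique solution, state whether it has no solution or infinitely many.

no solution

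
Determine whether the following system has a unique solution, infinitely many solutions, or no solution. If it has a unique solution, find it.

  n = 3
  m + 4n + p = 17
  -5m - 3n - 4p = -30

Row-reduce the augmented matrix:
Swap R1 and R2.
R3 ← R3 + 5·R1.
R1 ← R1 − 4·R2.
R3 ← R3 − 17·R2.
R1 ← R1 − 1·R3.
Reading off the reduced rows gives m = 1, n = 3, p = 4.

m = 1, n = 3, p = 4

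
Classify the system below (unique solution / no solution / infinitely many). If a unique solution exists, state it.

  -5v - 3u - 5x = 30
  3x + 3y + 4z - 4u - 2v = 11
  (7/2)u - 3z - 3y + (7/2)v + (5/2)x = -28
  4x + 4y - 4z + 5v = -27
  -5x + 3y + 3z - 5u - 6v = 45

Row-reduce:
R1 ← R1 / (-5).
R2 ← R2 − 3·R1.
R3 ← R3 − 5/2·R1.
R4 ← R4 − 4·R1.
R5 ← R5 + 5·R1.
R2 ← R2 / (3).
R3 ← R3 + 3·R2.
R4 ← R4 − 4·R2.
R5 ← R5 − 3·R2.
R2 ← R2 − 4/3·R3.
R4 ← R4 + 28/3·R3.
R5 ← R5 + 1·R3.
R4 ← R4 / (-452/15).
R1 ← R1 − 3/5·R4.
R2 ← R2 − 47/15·R4.
R3 ← R3 + 19/5·R4.
Row 5 reduces to 0 = 2, a contradiction. The system is inconsistent.

no solution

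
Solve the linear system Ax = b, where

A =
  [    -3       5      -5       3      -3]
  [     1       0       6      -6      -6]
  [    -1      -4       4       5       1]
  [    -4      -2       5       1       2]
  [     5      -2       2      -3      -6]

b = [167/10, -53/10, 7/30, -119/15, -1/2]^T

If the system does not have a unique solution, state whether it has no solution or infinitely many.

x_1 = 3/2, x_2 = 3, x_3 = 3/5, x_4 = 12/5, x_5 = -2/3

Row-reduce the augmented matrix:
R1 ← R1 / (-3).
R2 ← R2 − 1·R1.
R3 ← R3 + 1·R1.
R4 ← R4 + 4·R1.
R5 ← R5 − 5·R1.
R2 ← R2 / (5/3).
R1 ← R1 + 5/3·R2.
R3 ← R3 + 17/3·R2.
R4 ← R4 + 26/3·R2.
R5 ← R5 − 19/3·R2.
R3 ← R3 / (102/5).
R1 ← R1 − 6·R3.
R2 ← R2 − 13/5·R3.
R4 ← R4 − 171/5·R3.
R5 ← R5 + 114/5·R3.
R4 ← R4 / (-245/34).
R1 ← R1 + 37/17·R4.
R2 ← R2 + 137/102·R4.
R3 ← R3 + 65/102·R4.
R5 ← R5 − 110/17·R4.
R5 ← R5 / (-159/49).
R1 ← R1 + 354/245·R5.
R2 ← R2 + 629/245·R5.
R3 ← R3 + 79/49·R5.
R4 ← R4 + 209/245·R5.
Reading off the reduced rows gives x_1 = 3/2, x_2 = 3, x_3 = 3/5, x_4 = 12/5, x_5 = -2/3.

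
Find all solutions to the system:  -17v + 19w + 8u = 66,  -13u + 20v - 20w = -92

Row-reduce:
R1 ← R1 / (8).
R2 ← R2 + 13·R1.
R2 ← R2 / (-61/8).
R1 ← R1 + 17/8·R2.
Rank is 2 with 3 unknowns, leaving w free.

infinitely many solutions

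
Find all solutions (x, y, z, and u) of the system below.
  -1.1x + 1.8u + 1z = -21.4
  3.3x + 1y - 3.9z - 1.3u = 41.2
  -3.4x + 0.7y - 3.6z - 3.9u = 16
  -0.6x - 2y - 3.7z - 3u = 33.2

x = 6, y = -2, z = -4, u = -6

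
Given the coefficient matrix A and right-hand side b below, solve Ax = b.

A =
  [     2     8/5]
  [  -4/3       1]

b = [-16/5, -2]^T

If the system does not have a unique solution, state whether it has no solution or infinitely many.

x_1 = 0, x_2 = -2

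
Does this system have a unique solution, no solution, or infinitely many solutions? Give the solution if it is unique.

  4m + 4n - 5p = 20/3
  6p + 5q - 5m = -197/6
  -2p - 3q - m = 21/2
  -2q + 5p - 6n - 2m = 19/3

m = 3/2, n = -7/3, p = -2, q = -8/3

Row-reduce the augmented matrix:
R1 ← R1 / (4).
R2 ← R2 + 5·R1.
R3 ← R3 + 1·R1.
R4 ← R4 + 2·R1.
R2 ← R2 / (5).
R1 ← R1 − 1·R2.
R3 ← R3 − 1·R2.
R4 ← R4 + 4·R2.
R3 ← R3 / (-16/5).
R1 ← R1 + 6/5·R3.
R2 ← R2 + 1/20·R3.
R4 ← R4 − 23/10·R3.
R4 ← R4 / (-7/8).
R1 ← R1 − 1/2·R4.
R2 ← R2 − 17/16·R4.
R3 ← R3 − 5/4·R4.
Reading off the reduced rows gives m = 3/2, n = -7/3, p = -2, q = -8/3.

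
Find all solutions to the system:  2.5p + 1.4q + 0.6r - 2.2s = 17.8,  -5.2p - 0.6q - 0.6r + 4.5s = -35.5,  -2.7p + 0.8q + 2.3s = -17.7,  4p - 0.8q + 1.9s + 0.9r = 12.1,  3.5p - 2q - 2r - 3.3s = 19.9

p = 4, q = 0, r = 2, s = -3

Row-reduce the augmented matrix:
R1 ← R1 / (5/2).
R2 ← R2 + 26/5·R1.
R3 ← R3 + 27/10·R1.
R4 ← R4 − 4·R1.
R5 ← R5 − 7/2·R1.
R2 ← R2 / (289/125).
R1 ← R1 − 14/25·R2.
R3 ← R3 − 289/125·R2.
R4 ← R4 + 76/25·R2.
R5 ← R5 + 99/25·R2.
Swap R3 and R4.
R3 ← R3 / (2289/2890).
R1 ← R1 − 24/289·R3.
R2 ← R2 − 81/289·R3.
R5 ← R5 + 500/289·R3.
Swap R4 and R5.
R4 ← R4 / (42998/3815).
R1 ← R1 + 1083/763·R4.
R2 ← R2 + 2923/1526·R4.
R3 ← R3 − 5125/763·R4.
R5 reduces to 0 = 0, so the extra equation is consistent.
Reading off the reduced rows gives p = 4, q = 0, r = 2, s = -3.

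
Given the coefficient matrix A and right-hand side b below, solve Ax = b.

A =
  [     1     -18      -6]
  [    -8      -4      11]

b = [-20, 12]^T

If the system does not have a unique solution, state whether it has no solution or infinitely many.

Row-reduce:
R2 ← R2 + 8·R1.
R2 ← R2 / (-148).
R1 ← R1 + 18·R2.
Rank is 2 with 3 unknowns, leaving x_3 free.

infinitely many solutions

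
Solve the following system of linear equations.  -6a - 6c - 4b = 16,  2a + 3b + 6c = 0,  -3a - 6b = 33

Row-reduce the augmented matrix:
R1 ← R1 / (-6).
R2 ← R2 − 2·R1.
R3 ← R3 + 3·R1.
R2 ← R2 / (5/3).
R1 ← R1 − 2/3·R2.
R3 ← R3 + 4·R2.
R3 ← R3 / (63/5).
R1 ← R1 + 3/5·R3.
R2 ← R2 − 12/5·R3.
Reading off the reduced rows gives a = -3, b = -4, c = 3.

a = -3, b = -4, c = 3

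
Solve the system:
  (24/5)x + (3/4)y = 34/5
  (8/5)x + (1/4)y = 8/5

Row-reduce:
R1 ← R1 / (24/5).
R2 ← R2 − 8/5·R1.
Row 2 reduces to 0 = -2/3, a contradiction. The system is inconsistent.

no solution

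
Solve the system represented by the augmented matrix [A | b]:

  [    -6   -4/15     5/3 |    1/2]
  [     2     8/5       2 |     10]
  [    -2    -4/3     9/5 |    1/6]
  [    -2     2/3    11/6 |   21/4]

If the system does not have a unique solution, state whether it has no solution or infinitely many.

x_1 = 1/2, x_2 = 5/2, x_3 = 5/2

Row-reduce the augmented matrix:
R1 ← R1 / (-6).
R2 ← R2 − 2·R1.
R3 ← R3 + 2·R1.
R4 ← R4 + 2·R1.
R2 ← R2 / (68/45).
R1 ← R1 − 2/45·R2.
R3 ← R3 + 56/45·R2.
R4 ← R4 − 34/45·R2.
R3 ← R3 / (854/255).
R1 ← R1 + 6/17·R3.
R2 ← R2 − 115/68·R3.
R4 reduces to 0 = 0, so the extra equation is consistent.
Reading off the reduced rows gives x_1 = 1/2, x_2 = 5/2, x_3 = 5/2.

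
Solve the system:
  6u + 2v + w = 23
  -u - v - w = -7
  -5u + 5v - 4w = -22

Row-reduce the augmented matrix:
R1 ← R1 / (6).
R2 ← R2 + 1·R1.
R3 ← R3 + 5·R1.
R2 ← R2 / (-2/3).
R1 ← R1 − 1/3·R2.
R3 ← R3 − 20/3·R2.
R3 ← R3 / (-23/2).
R1 ← R1 + 1/4·R3.
R2 ← R2 − 5/4·R3.
Reading off the reduced rows gives u = 3, v = 1, w = 3.

u = 3, v = 1, w = 3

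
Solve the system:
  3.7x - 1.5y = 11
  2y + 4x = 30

x = 5, y = 5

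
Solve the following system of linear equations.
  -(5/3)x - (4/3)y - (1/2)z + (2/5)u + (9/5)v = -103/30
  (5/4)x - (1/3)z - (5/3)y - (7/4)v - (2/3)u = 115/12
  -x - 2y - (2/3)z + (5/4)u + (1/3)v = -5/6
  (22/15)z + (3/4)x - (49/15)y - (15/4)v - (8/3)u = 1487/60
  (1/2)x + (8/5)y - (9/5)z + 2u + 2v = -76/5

Row-reduce:
R1 ← R1 / (-5/3).
R2 ← R2 − 5/4·R1.
R3 ← R3 + 1·R1.
R4 ← R4 − 3/4·R1.
R5 ← R5 − 1/2·R1.
R2 ← R2 / (-8/3).
R1 ← R1 − 4/5·R2.
R3 ← R3 + 6/5·R2.
R4 ← R4 + 58/15·R2.
R5 ← R5 − 6/5·R2.
R3 ← R3 / (-23/480).
R1 ← R1 − 7/80·R3.
R2 ← R2 − 17/64·R3.
R4 ← R4 − 363/160·R3.
R5 ← R5 + 363/160·R3.
R4 ← R4 / (123461/2300).
R1 ← R1 − 413/230·R4.
R2 ← R2 − 6119/920·R4.
R3 ← R3 + 564/23·R4.
R5 ← R5 + 123461/2300·R4.
Rank is 4 with 5 unknowns, leaving v free.

infinitely many solutions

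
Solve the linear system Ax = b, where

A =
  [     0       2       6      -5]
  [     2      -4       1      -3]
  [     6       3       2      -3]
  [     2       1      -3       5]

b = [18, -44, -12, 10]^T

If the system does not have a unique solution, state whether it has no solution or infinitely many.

Row-reduce the augmented matrix:
Swap R1 and R2.
R1 ← R1 / (2).
R3 ← R3 − 6·R1.
R4 ← R4 − 2·R1.
R2 ← R2 / (2).
R1 ← R1 + 2·R2.
R3 ← R3 − 15·R2.
R4 ← R4 − 5·R2.
R3 ← R3 / (-46).
R1 ← R1 − 13/2·R3.
R2 ← R2 − 3·R3.
R4 ← R4 + 19·R3.
R4 ← R4 / (233/92).
R1 ← R1 + 65/184·R4.
R2 ← R2 − 31/92·R4.
R3 ← R3 + 87/92·R4.
Reading off the reduced rows gives x_1 = -4, x_2 = 6, x_3 = 6, x_4 = 6.

x_1 = -4, x_2 = 6, x_3 = 6, x_4 = 6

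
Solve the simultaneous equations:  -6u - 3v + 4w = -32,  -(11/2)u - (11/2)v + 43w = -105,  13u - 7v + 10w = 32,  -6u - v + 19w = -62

Row-reduce:
R1 ← R1 / (-6).
R2 ← R2 + 11/2·R1.
R3 ← R3 − 13·R1.
R4 ← R4 + 6·R1.
R2 ← R2 / (-11/4).
R1 ← R1 − 1/2·R2.
R3 ← R3 + 27/2·R2.
R4 ← R4 − 2·R2.
R3 ← R3 / (-5756/33).
R1 ← R1 − 214/33·R3.
R2 ← R2 + 472/33·R3.
R4 ← R4 − 1439/33·R3.
Row 4 reduces to 0 = -3/2, a contradiction. The system is inconsistent.

no solution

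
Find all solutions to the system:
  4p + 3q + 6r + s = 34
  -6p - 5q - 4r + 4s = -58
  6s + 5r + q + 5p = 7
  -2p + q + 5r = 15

p = 4, q = -2, r = 5, s = -6

Row-reduce the augmented matrix:
R1 ← R1 / (4).
R2 ← R2 + 6·R1.
R3 ← R3 − 5·R1.
R4 ← R4 + 2·R1.
R2 ← R2 / (-1/2).
R1 ← R1 − 3/4·R2.
R3 ← R3 + 11/4·R2.
R4 ← R4 − 5/2·R2.
R3 ← R3 / (-30).
R1 ← R1 − 9·R3.
R2 ← R2 + 10·R3.
R4 ← R4 − 33·R3.
R4 ← R4 / (-1/20).
R1 ← R1 − 17/20·R4.
R2 ← R2 + 5/2·R4.
R3 ← R3 − 17/20·R4.
Reading off the reduced rows gives p = 4, q = -2, r = 5, s = -6.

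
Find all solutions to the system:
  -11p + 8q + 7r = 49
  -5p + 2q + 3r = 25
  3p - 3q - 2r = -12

infinitely many solutions

Row-reduce:
R1 ← R1 / (-11).
R2 ← R2 + 5·R1.
R3 ← R3 − 3·R1.
R2 ← R2 / (-18/11).
R1 ← R1 + 8/11·R2.
R3 ← R3 + 9/11·R2.
Rank is 2 with 3 unknowns, leaving r free.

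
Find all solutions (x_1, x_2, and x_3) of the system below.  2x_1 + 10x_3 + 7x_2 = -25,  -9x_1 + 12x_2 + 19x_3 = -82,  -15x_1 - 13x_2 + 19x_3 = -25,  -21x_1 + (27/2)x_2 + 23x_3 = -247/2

no solution

Row-reduce:
R1 ← R1 / (2).
R2 ← R2 + 9·R1.
R3 ← R3 + 15·R1.
R4 ← R4 + 21·R1.
R2 ← R2 / (87/2).
R1 ← R1 − 7/2·R2.
R3 ← R3 − 79/2·R2.
R4 ← R4 − 87·R2.
R3 ← R3 / (3122/87).
R1 ← R1 + 13/87·R3.
R2 ← R2 − 128/87·R3.
Row 4 reduces to 0 = 3, a contradiction. The system is inconsistent.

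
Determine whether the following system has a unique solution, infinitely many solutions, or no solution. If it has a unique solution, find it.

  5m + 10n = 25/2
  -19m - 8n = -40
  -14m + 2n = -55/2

Row-reduce the augmented matrix:
R1 ← R1 / (5).
R2 ← R2 + 19·R1.
R3 ← R3 + 14·R1.
R2 ← R2 / (30).
R1 ← R1 − 2·R2.
R3 ← R3 − 30·R2.
R3 reduces to 0 = 0, so the extra equation is consistent.
Reading off the reduced rows gives m = 2, n = 1/4.

m = 2, n = 1/4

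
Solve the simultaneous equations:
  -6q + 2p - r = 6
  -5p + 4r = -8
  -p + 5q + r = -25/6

p = 4/3, q = -1/2, r = -1/3

Row-reduce the augmented matrix:
R1 ← R1 / (2).
R2 ← R2 + 5·R1.
R3 ← R3 + 1·R1.
R2 ← R2 / (-15).
R1 ← R1 + 3·R2.
R3 ← R3 − 2·R2.
R3 ← R3 / (7/10).
R1 ← R1 + 4/5·R3.
R2 ← R2 + 1/10·R3.
Reading off the reduced rows gives p = 4/3, q = -1/2, r = -1/3.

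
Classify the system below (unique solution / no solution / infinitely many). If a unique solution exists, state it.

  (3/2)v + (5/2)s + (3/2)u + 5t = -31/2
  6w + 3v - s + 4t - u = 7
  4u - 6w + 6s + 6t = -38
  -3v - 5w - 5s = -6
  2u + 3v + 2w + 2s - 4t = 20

Row-reduce:
R1 ← R1 / (3/2).
R2 ← R2 + 1·R1.
R3 ← R3 − 4·R1.
R5 ← R5 − 2·R1.
R2 ← R2 / (4).
R1 ← R1 − 1·R2.
R3 ← R3 + 4·R2.
R4 ← R4 + 3·R2.
R5 ← R5 − 1·R2.
Swap R3 and R4.
R3 ← R3 / (-1/2).
R1 ← R1 + 3/2·R3.
R2 ← R2 − 3/2·R3.
R5 ← R5 − 1/2·R3.
Swap R4 and R5.
R4 ← R4 / (-6).
R1 ← R1 − 15·R4.
R2 ← R2 + 40/3·R4.
R3 ← R3 − 9·R4.
Rank is 4 with 5 unknowns, leaving t free.

infinitely many solutions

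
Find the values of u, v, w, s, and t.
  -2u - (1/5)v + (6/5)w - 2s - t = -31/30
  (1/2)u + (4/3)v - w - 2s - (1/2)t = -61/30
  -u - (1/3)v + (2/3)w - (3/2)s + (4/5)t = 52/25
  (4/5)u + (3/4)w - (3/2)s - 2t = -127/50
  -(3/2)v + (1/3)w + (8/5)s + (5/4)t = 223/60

u = 1/5, v = -3/2, w = 0, s = -1/3, t = 8/5

Row-reduce the augmented matrix:
R1 ← R1 / (-2).
R2 ← R2 − 1/2·R1.
R3 ← R3 + 1·R1.
R4 ← R4 − 4/5·R1.
R2 ← R2 / (77/60).
R1 ← R1 − 1/10·R2.
R3 ← R3 + 7/30·R2.
R4 ← R4 + 2/25·R2.
R5 ← R5 + 3/2·R2.
R3 ← R3 / (-2/33).
R1 ← R1 + 6/11·R3.
R2 ← R2 + 6/11·R3.
R4 ← R4 − 261/220·R3.
R5 ← R5 + 16/33·R3.
R4 ← R4 / (-11839/560).
R1 ← R1 − 137/14·R4.
R2 ← R2 − 93/14·R4.
R3 ← R3 − 63/4·R4.
R5 ← R5 − 221/35·R4.
R5 ← R5 / (-3389799/1183900).
R1 ← R1 + 5959/11839·R5.
R2 ← R2 + 276363/59195·R5.
R3 ← R3 + 239928/59195·R5.
R4 ← R4 + 56928/59195·R5.
Reading off the reduced rows gives u = 1/5, v = -3/2, w = 0, s = -1/3, t = 8/5.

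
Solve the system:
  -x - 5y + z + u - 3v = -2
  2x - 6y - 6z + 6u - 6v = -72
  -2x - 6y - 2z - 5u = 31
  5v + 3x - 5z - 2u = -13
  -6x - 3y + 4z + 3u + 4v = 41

x = -6, y = 0, z = 3, u = -5, v = 2

Row-reduce the augmented matrix:
R1 ← R1 / (-1).
R2 ← R2 − 2·R1.
R3 ← R3 + 2·R1.
R4 ← R4 − 3·R1.
R5 ← R5 + 6·R1.
R2 ← R2 / (-16).
R1 ← R1 − 5·R2.
R3 ← R3 − 4·R2.
R4 ← R4 + 15·R2.
R5 ← R5 − 27·R2.
R3 ← R3 / (-5).
R1 ← R1 + 9/4·R3.
R2 ← R2 − 1/4·R3.
R4 ← R4 − 7/4·R3.
R5 ← R5 + 35/4·R3.
R4 ← R4 / (-33/4).
R1 ← R1 − 15/4·R4.
R2 ← R2 + 3/4·R4.
R3 ← R3 − 1·R4.
R5 ← R5 − 77/4·R4.
R5 ← R5 / (238/15).
R1 ← R1 − 92/55·R5.
R2 ← R2 − 8/55·R5.
R3 ← R3 − 67/165·R5.
R4 ← R4 + 166/165·R5.
Reading off the reduced rows gives x = -6, y = 0, z = 3, u = -5, v = 2.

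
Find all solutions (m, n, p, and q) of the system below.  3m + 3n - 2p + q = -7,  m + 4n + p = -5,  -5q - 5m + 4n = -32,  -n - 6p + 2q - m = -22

Row-reduce the augmented matrix:
R1 ← R1 / (3).
R2 ← R2 − 1·R1.
R3 ← R3 + 5·R1.
R4 ← R4 + 1·R1.
R2 ← R2 / (3).
R1 ← R1 − 1·R2.
R3 ← R3 − 9·R2.
R3 ← R3 / (-25/3).
R1 ← R1 + 11/9·R3.
R2 ← R2 − 5/9·R3.
R4 ← R4 + 20/3·R3.
R4 ← R4 / (21/5).
R1 ← R1 − 59/75·R4.
R2 ← R2 + 4/15·R4.
R3 ← R3 − 7/25·R4.
Reading off the reduced rows gives m = 3, n = -3, p = 4, q = 1.

m = 3, n = -3, p = 4, q = 1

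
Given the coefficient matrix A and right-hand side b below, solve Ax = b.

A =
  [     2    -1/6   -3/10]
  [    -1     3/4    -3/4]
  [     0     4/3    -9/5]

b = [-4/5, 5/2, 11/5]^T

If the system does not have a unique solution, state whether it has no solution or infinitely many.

no solution

Row-reduce:
R1 ← R1 / (2).
R2 ← R2 + 1·R1.
R2 ← R2 / (2/3).
R1 ← R1 + 1/12·R2.
R3 ← R3 − 4/3·R2.
Row 3 reduces to 0 = -2, a contradiction. The system is inconsistent.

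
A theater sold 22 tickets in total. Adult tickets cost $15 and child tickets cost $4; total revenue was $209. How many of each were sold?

adult tickets: 11, child tickets: 11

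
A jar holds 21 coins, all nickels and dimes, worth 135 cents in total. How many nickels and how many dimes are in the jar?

Let n = nickels, d = dimes.
  n + d = 21
  5n + 10d = 135
Row-reduce the augmented matrix:
R2 ← R2 − 5·R1.
R2 ← R2 / (5).
R1 ← R1 − 1·R2.
Reading off the reduced rows gives n = 15, d = 6.

nickels: 15, dimes: 6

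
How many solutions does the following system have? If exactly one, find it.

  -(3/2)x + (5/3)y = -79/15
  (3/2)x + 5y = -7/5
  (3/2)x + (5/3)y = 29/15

x = 12/5, y = -1

Row-reduce the augmented matrix:
R1 ← R1 / (-3/2).
R2 ← R2 − 3/2·R1.
R3 ← R3 − 3/2·R1.
R2 ← R2 / (20/3).
R1 ← R1 + 10/9·R2.
R3 ← R3 − 10/3·R2.
R3 reduces to 0 = 0, so the extra equation is consistent.
Reading off the reduced rows gives x = 12/5, y = -1.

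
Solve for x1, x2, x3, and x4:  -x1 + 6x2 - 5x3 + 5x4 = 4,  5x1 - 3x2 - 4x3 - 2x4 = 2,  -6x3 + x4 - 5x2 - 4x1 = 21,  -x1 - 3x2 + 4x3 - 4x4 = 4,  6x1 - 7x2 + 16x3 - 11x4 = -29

x1 = -3, x2 = 1, x3 = -3, x4 = -4

Row-reduce the augmented matrix:
R1 ← R1 / (-1).
R2 ← R2 − 5·R1.
R3 ← R3 + 4·R1.
R4 ← R4 + 1·R1.
R5 ← R5 − 6·R1.
R2 ← R2 / (27).
R1 ← R1 + 6·R2.
R3 ← R3 + 29·R2.
R4 ← R4 + 9·R2.
R5 ← R5 − 29·R2.
R3 ← R3 / (-463/27).
R1 ← R1 + 13/9·R3.
R2 ← R2 + 29/27·R3.
R4 ← R4 + 2/3·R3.
R5 ← R5 − 463/27·R3.
R4 ← R4 / (-720/463).
R1 ← R1 + 171/463·R4.
R2 ← R2 − 229/463·R4.
R3 ← R3 + 154/463·R4.
R5 reduces to 0 = 0, so the extra equation is consistent.
Reading off the reduced rows gives x1 = -3, x2 = 1, x3 = -3, x4 = -4.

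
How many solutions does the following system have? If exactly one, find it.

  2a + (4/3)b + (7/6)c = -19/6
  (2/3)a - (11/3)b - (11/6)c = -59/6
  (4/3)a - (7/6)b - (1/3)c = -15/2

Row-reduce:
R1 ← R1 / (2).
R2 ← R2 − 2/3·R1.
R3 ← R3 − 4/3·R1.
R2 ← R2 / (-37/9).
R1 ← R1 − 2/3·R2.
R3 ← R3 + 37/18·R2.
Row 3 reduces to 0 = -1, a contradiction. The system is inconsistent.

no solution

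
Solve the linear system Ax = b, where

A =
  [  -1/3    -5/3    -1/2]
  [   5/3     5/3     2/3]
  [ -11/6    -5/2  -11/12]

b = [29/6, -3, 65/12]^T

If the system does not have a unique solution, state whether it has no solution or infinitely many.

infinitely many solutions

Row-reduce:
R1 ← R1 / (-1/3).
R2 ← R2 − 5/3·R1.
R3 ← R3 + 11/6·R1.
R2 ← R2 / (-20/3).
R1 ← R1 − 5·R2.
R3 ← R3 − 20/3·R2.
Rank is 2 with 3 unknowns, leaving x_3 free.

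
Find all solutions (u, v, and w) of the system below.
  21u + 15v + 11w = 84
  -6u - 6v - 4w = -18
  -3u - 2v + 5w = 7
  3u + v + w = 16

u = 6, v = -5, w = 3

Row-reduce the augmented matrix:
R1 ← R1 / (21).
R2 ← R2 + 6·R1.
R3 ← R3 + 3·R1.
R4 ← R4 − 3·R1.
R2 ← R2 / (-12/7).
R1 ← R1 − 5/7·R2.
R3 ← R3 − 1/7·R2.
R4 ← R4 + 8/7·R2.
R3 ← R3 / (13/2).
R1 ← R1 − 1/6·R3.
R2 ← R2 − 1/2·R3.
R4 reduces to 0 = 0, so the extra equation is consistent.
Reading off the reduced rows gives u = 6, v = -5, w = 3.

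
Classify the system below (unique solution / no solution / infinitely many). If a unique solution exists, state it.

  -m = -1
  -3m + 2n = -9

Row-reduce the augmented matrix:
R1 ← R1 / (-1).
R2 ← R2 + 3·R1.
R2 ← R2 / (2).
Reading off the reduced rows gives m = 1, n = -3.

m = 1, n = -3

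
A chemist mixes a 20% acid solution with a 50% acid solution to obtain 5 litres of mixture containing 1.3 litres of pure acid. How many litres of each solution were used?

litres of solution A: 4, litres of solution B: 1

Let a = litres of solution A, b = litres of solution B.
  a + b = 5
  (1/5)a + (1/2)b = 13/10
Row-reduce the augmented matrix:
R2 ← R2 − 1/5·R1.
R2 ← R2 / (3/10).
R1 ← R1 − 1·R2.
Reading off the reduced rows gives a = 4, b = 1.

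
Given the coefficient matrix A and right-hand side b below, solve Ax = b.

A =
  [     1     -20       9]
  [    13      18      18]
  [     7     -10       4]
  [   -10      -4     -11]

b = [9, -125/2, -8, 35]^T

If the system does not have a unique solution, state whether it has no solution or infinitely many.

no solution

Row-reduce:
R2 ← R2 − 13·R1.
R3 ← R3 − 7·R1.
R4 ← R4 + 10·R1.
R2 ← R2 / (278).
R1 ← R1 + 20·R2.
R3 ← R3 − 130·R2.
R4 ← R4 + 204·R2.
R3 ← R3 / (-1766/139).
R1 ← R1 − 261/139·R3.
R2 ← R2 + 99/278·R3.
R4 ← R4 − 883/139·R3.
Row 4 reduces to 0 = -1/4, a contradiction. The system is inconsistent.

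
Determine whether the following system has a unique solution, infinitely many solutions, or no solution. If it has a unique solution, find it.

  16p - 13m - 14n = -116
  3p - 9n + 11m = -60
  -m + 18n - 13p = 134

m = 0, n = 6, p = -2

Row-reduce the augmented matrix:
R1 ← R1 / (-13).
R2 ← R2 − 11·R1.
R3 ← R3 + 1·R1.
R2 ← R2 / (-271/13).
R1 ← R1 − 14/13·R2.
R3 ← R3 − 248/13·R2.
R3 ← R3 / (245/271).
R1 ← R1 + 102/271·R3.
R2 ← R2 + 215/271·R3.
Reading off the reduced rows gives m = 0, n = 6, p = -2.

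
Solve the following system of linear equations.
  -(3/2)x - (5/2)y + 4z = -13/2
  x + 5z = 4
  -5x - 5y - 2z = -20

Row-reduce:
R1 ← R1 / (-3/2).
R2 ← R2 − 1·R1.
R3 ← R3 + 5·R1.
R2 ← R2 / (-5/3).
R1 ← R1 − 5/3·R2.
R3 ← R3 − 10/3·R2.
Row 3 reduces to 0 = 1, a contradiction. The system is inconsistent.

no solution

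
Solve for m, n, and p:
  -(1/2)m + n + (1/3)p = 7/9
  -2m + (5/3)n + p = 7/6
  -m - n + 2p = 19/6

Row-reduce the augmented matrix:
R1 ← R1 / (-1/2).
R2 ← R2 + 2·R1.
R3 ← R3 + 1·R1.
R2 ← R2 / (-7/3).
R1 ← R1 + 2·R2.
R3 ← R3 + 3·R2.
R3 ← R3 / (37/21).
R1 ← R1 + 8/21·R3.
R2 ← R2 − 1/7·R3.
Reading off the reduced rows gives m = 1, n = 1/2, p = 7/3.

m = 1, n = 1/2, p = 7/3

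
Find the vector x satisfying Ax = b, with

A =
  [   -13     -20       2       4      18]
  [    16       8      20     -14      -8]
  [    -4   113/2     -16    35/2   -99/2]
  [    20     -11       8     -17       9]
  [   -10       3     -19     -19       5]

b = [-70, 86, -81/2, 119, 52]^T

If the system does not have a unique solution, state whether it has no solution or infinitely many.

no solution

Row-reduce:
R1 ← R1 / (-13).
R2 ← R2 − 16·R1.
R3 ← R3 + 4·R1.
R4 ← R4 − 20·R1.
R5 ← R5 + 10·R1.
R2 ← R2 / (-216/13).
R1 ← R1 − 20/13·R2.
R3 ← R3 − 1629/26·R2.
R4 ← R4 + 543/13·R2.
R5 ← R5 − 239/13·R2.
R3 ← R3 / (817/12).
R1 ← R1 − 52/27·R3.
R2 ← R2 + 73/54·R3.
R4 ← R4 + 817/18·R3.
R5 ← R5 − 233/54·R3.
Swap R4 and R5.
R4 ← R4 / (-50625/1634).
R1 ← R1 + 523/817·R4.
R2 ← R2 − 155/817·R4.
R3 ← R3 + 431/1634·R4.
Row 5 reduces to 0 = -4/3, a contradiction. The system is inconsistent.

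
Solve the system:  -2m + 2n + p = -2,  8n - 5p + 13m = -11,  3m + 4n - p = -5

Row-reduce:
R1 ← R1 / (-2).
R2 ← R2 − 13·R1.
R3 ← R3 − 3·R1.
R2 ← R2 / (21).
R1 ← R1 + 1·R2.
R3 ← R3 − 7·R2.
Rank is 2 with 3 unknowns, leaving p free.

infinitely many solutions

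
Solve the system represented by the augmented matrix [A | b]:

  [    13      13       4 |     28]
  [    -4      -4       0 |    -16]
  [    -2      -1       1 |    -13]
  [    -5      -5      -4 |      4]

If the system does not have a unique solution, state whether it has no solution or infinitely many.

x_1 = 3, x_2 = 1, x_3 = -6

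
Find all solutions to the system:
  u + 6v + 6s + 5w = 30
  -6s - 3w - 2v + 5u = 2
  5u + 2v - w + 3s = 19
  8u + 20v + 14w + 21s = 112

Row-reduce:
R2 ← R2 − 5·R1.
R3 ← R3 − 5·R1.
R4 ← R4 − 8·R1.
R2 ← R2 / (-32).
R1 ← R1 − 6·R2.
R3 ← R3 + 28·R2.
R4 ← R4 + 28·R2.
R3 ← R3 / (-3/2).
R1 ← R1 + 1/4·R3.
R2 ← R2 − 7/8·R3.
R4 ← R4 + 3/2·R3.
Row 4 reduces to 0 = 3, a contradiction. The system is inconsistent.

no solution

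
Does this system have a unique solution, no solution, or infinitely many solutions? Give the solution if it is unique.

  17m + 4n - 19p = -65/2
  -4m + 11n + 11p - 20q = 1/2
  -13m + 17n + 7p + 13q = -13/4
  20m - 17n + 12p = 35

Row-reduce the augmented matrix:
R1 ← R1 / (17).
R2 ← R2 + 4·R1.
R3 ← R3 + 13·R1.
R4 ← R4 − 20·R1.
R2 ← R2 / (203/17).
R1 ← R1 − 4/17·R2.
R3 ← R3 − 341/17·R2.
R4 ← R4 + 369/17·R2.
R3 ← R3 / (-3755/203).
R1 ← R1 + 253/203·R3.
R2 ← R2 − 111/203·R3.
R4 ← R4 − 9383/203·R3.
R4 ← R4 / (300699/3755).
R1 ← R1 + 10309/3755·R4.
R2 ← R2 + 1117/3755·R4.
R3 ← R3 + 9459/3755·R4.
Reading off the reduced rows gives m = 0, n = -1, p = 3/2, q = 1/4.

m = 0, n = -1, p = 3/2, q = 1/4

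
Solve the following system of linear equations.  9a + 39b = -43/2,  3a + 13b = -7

Row-reduce:
R1 ← R1 / (9).
R2 ← R2 − 3·R1.
Row 2 reduces to 0 = 1/6, a contradiction. The system is inconsistent.

no solution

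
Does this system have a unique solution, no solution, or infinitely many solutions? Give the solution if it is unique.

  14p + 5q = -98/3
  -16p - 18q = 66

Row-reduce the augmented matrix:
R1 ← R1 / (14).
R2 ← R2 + 16·R1.
R2 ← R2 / (-86/7).
R1 ← R1 − 5/14·R2.
Reading off the reduced rows gives p = -3/2, q = -7/3.

p = -3/2, q = -7/3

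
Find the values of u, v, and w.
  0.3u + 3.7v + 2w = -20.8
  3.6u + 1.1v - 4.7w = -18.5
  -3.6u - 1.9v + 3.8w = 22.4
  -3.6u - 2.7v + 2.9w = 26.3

Row-reduce the augmented matrix:
R1 ← R1 / (3/10).
R2 ← R2 − 18/5·R1.
R3 ← R3 + 18/5·R1.
R4 ← R4 + 18/5·R1.
R2 ← R2 / (-433/10).
R1 ← R1 − 37/3·R2.
R3 ← R3 − 85/2·R2.
R4 ← R4 − 417/10·R2.
R3 ← R3 / (-1601/4330).
R1 ← R1 + 653/433·R3.
R2 ← R2 − 287/433·R3.
R4 ← R4 + 1601/2165·R3.
R4 reduces to 0 = 0, so the extra equation is consistent.
Reading off the reduced rows gives u = -2, v = -6, w = 1.

u = -2, v = -6, w = 1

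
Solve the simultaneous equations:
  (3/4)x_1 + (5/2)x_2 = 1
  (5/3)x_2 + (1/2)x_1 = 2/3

infinitely many solutions

Row-reduce:
R1 ← R1 / (3/4).
R2 ← R2 − 1/2·R1.
Rank is 1 with 2 unknowns, leaving x_2 free.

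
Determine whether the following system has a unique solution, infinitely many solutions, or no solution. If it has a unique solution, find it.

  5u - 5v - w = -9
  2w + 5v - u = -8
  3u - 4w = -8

Row-reduce the augmented matrix:
R1 ← R1 / (5).
R2 ← R2 + 1·R1.
R3 ← R3 − 3·R1.
R2 ← R2 / (4).
R1 ← R1 + 1·R2.
R3 ← R3 − 3·R2.
R3 ← R3 / (-19/4).
R1 ← R1 − 1/4·R3.
R2 ← R2 − 9/20·R3.
Reading off the reduced rows gives u = -4, v = -2, w = -1.

u = -4, v = -2, w = -1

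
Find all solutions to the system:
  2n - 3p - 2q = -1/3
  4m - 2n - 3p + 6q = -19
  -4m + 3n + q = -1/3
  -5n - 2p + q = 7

Row-reduce the augmented matrix:
Swap R1 and R2.
R1 ← R1 / (4).
R3 ← R3 + 4·R1.
R2 ← R2 / (2).
R1 ← R1 + 1/2·R2.
R3 ← R3 − 1·R2.
R4 ← R4 + 5·R2.
R3 ← R3 / (-3/2).
R1 ← R1 + 3/2·R3.
R2 ← R2 + 3/2·R3.
R4 ← R4 + 19/2·R3.
R4 ← R4 / (-164/3).
R1 ← R1 + 7·R4.
R2 ← R2 + 9·R4.
R3 ← R3 + 16/3·R4.
Reading off the reduced rows gives m = -2, n = -2, p = 1/3, q = -7/3.

m = -2, n = -2, p = 1/3, q = -7/3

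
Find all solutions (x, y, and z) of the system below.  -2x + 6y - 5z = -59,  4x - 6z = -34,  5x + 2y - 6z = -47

x = -1, y = -6, z = 5

Row-reduce the augmented matrix:
R1 ← R1 / (-2).
R2 ← R2 − 4·R1.
R3 ← R3 − 5·R1.
R2 ← R2 / (12).
R1 ← R1 + 3·R2.
R3 ← R3 − 17·R2.
R3 ← R3 / (25/6).
R1 ← R1 + 3/2·R3.
R2 ← R2 + 4/3·R3.
Reading off the reduced rows gives x = -1, y = -6, z = 5.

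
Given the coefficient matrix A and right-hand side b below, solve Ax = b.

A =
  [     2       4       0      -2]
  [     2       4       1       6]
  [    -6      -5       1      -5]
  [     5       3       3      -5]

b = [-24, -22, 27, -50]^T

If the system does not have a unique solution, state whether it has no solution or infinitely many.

x_1 = -3, x_2 = -4, x_3 = -6, x_4 = 1

Row-reduce the augmented matrix:
R1 ← R1 / (2).
R2 ← R2 − 2·R1.
R3 ← R3 + 6·R1.
R4 ← R4 − 5·R1.
Swap R2 and R3.
R2 ← R2 / (7).
R1 ← R1 − 2·R2.
R4 ← R4 + 7·R2.
R1 ← R1 + 2/7·R3.
R2 ← R2 − 1/7·R3.
R4 ← R4 − 4·R3.
R4 ← R4 / (-43).
R1 ← R1 − 31/7·R4.
R2 ← R2 + 19/7·R4.
R3 ← R3 − 8·R4.
Reading off the reduced rows gives x_1 = -3, x_2 = -4, x_3 = -6, x_4 = 1.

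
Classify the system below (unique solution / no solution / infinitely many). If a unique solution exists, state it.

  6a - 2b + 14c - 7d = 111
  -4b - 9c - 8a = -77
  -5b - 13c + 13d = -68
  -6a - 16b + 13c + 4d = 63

a = 5, b = -2, c = 5, d = -1

Row-reduce the augmented matrix:
R1 ← R1 / (6).
R2 ← R2 + 8·R1.
R4 ← R4 + 6·R1.
R2 ← R2 / (-20/3).
R1 ← R1 + 1/3·R2.
R3 ← R3 + 5·R2.
R4 ← R4 + 18·R2.
R3 ← R3 / (-81/4).
R1 ← R1 − 37/20·R3.
R2 ← R2 + 29/20·R3.
R4 ← R4 − 9/10·R3.
R4 ← R4 / (1039/45).
R1 ← R1 − 913/810·R4.
R2 ← R2 + 13/405·R4.
R3 ← R3 + 80/81·R4.
Reading off the reduced rows gives a = 5, b = -2, c = 5, d = -1.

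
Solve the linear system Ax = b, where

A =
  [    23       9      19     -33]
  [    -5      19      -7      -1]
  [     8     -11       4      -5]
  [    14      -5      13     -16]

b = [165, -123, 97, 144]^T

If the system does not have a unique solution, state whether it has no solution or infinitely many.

infinitely many solutions

Row-reduce:
R1 ← R1 / (23).
R2 ← R2 + 5·R1.
R3 ← R3 − 8·R1.
R4 ← R4 − 14·R1.
R2 ← R2 / (482/23).
R1 ← R1 − 9/23·R2.
R3 ← R3 + 325/23·R2.
R4 ← R4 + 241/23·R2.
R3 ← R3 / (-1095/241).
R1 ← R1 − 212/241·R3.
R2 ← R2 + 33/241·R3.
Rank is 3 with 4 unknowns, leaving x_4 free.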